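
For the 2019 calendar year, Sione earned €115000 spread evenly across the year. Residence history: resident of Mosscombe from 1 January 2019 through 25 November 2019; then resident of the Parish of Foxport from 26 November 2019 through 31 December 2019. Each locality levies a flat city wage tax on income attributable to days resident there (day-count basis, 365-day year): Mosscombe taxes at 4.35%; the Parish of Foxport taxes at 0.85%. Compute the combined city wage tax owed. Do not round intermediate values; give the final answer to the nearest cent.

€4605.51

Mosscombe, 1 January – 25 November 2019: 329 days → €115000 × 4.35% × 329/365 = €4509.1027
The Parish of Foxport, 26 November – 31 December 2019: 36 days → €115000 × 0.85% × 36/365 = €96.4110
Total = €4605.5137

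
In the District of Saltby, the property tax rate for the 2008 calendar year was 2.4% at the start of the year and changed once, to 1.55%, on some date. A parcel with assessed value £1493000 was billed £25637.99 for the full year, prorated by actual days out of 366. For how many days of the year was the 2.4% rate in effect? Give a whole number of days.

Let d = days at the first rate; then 366 − d days at the second rate.
£1493000 × [2.4%·d + 1.55%·(366−d)] / 366 = £25637.99
Solving gives d = 72, so the new rate took effect on March 13, 2008.

72 days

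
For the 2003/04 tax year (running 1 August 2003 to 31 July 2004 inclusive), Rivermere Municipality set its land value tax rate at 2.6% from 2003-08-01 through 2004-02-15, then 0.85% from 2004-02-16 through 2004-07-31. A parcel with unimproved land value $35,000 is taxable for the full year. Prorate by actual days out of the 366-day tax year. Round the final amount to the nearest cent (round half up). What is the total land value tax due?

2003-08-01 to 2004-02-15: 199 days at 2.6% → $35,000 × 2.6% × 199/366 = $494.7814
2004-02-16 to 2004-07-31: 167 days at 0.85% → $35,000 × 0.85% × 167/366 = $135.7445
Total = $630.5260

$630.53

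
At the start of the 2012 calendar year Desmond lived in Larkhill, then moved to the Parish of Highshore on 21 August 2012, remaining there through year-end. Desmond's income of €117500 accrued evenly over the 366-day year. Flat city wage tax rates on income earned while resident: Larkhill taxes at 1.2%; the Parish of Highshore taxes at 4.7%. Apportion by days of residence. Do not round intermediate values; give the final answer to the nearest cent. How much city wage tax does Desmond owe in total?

€2904.43

Larkhill, 1 January – 20 August 2012: 233 days → €117500 × 1.2% × 233/366 = €897.6230
The Parish of Highshore, 21 August – 31 December 2012: 133 days → €117500 × 4.7% × 133/366 = €2006.8101
Total = €2904.4331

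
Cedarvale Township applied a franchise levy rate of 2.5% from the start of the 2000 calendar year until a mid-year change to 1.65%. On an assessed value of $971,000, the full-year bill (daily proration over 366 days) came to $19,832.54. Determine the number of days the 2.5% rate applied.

Let d = days at the first rate; then 366 − d days at the second rate.
$971,000 × [2.5%·d + 1.65%·(366−d)] / 366 = $19,832.54
Solving gives d = 169, so the new rate took effect on June 18, 2000.

169 days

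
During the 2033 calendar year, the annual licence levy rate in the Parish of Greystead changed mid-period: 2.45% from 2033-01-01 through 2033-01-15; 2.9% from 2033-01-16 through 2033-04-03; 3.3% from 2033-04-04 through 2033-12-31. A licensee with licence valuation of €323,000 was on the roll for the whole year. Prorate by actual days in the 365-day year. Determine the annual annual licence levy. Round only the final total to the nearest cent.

2033-01-01 to 2033-01-15: 15 days at 2.45% → €323,000 × 2.45% × 15/365 = €325.2123
2033-01-16 to 2033-04-03: 78 days at 2.9% → €323,000 × 2.9% × 78/365 = €2,001.7151
2033-04-04 to 2033-12-31: 272 days at 3.3% → €323,000 × 3.3% × 272/365 = €7,943.1452
Total = €10,270.0726

€10,270.07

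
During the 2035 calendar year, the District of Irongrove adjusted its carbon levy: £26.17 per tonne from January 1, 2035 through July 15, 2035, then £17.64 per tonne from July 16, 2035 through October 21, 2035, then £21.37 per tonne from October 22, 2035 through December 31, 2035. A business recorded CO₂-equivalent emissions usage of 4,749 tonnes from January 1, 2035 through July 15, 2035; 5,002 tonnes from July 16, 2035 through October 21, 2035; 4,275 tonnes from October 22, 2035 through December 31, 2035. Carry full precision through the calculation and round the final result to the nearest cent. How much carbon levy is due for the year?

January 1 – July 15, 2035: 4,749 tonnes at £26.17/tonne → £124281.33
July 16 – October 21, 2035: 5,002 tonnes at £17.64/tonne → £88235.28
October 22 – December 31, 2035: 4,275 tonnes at £21.37/tonne → £91356.75

£303873.36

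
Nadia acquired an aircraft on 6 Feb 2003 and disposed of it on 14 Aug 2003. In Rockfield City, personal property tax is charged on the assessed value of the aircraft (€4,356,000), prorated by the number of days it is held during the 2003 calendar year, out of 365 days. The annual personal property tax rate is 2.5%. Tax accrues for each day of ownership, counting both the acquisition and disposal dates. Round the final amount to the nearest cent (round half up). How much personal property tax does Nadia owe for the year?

Days held (6 Feb – 14 Aug 2003): 190 out of 365
Tax = €4,356,000 × 2.5% × 190/365 = €56,687.6712

€56,687.67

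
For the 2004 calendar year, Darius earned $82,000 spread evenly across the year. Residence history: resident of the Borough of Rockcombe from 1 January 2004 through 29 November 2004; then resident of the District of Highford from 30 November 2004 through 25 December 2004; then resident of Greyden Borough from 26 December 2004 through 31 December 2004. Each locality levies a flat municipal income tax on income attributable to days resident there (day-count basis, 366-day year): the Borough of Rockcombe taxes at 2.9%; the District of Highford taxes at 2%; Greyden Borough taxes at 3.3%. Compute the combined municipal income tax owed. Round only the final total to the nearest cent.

$2,330.95

The Borough of Rockcombe, 1 January – 29 November 2004: 334 days → $82,000 × 2.9% × 334/366 = $2,170.0874
The District of Highford, 30 November – 25 December 2004: 26 days → $82,000 × 2% × 26/366 = $116.5027
Greyden Borough, 26 December – 31 December 2004: 6 days → $82,000 × 3.3% × 6/366 = $44.3607
Total = $2,330.9508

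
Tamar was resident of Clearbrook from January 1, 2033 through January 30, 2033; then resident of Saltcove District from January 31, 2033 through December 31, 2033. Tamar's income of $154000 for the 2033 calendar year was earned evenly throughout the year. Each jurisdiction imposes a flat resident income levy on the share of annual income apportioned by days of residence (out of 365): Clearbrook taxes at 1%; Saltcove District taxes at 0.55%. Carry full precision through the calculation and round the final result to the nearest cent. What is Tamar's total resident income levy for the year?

Clearbrook, January 1 – January 30, 2033: 30 days → $154000 × 1% × 30/365 = $126.5753
Saltcove District, January 31 – December 31, 2033: 335 days → $154000 × 0.55% × 335/365 = $777.3836
Total = $903.9589

$903.96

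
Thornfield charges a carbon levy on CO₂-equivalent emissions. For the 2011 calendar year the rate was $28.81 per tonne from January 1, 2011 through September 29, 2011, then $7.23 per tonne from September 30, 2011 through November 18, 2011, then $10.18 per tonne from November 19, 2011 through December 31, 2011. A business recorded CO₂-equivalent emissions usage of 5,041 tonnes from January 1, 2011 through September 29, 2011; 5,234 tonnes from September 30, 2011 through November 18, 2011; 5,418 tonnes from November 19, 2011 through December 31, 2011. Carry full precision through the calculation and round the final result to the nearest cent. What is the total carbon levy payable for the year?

$238,228.27

January 1 – September 29, 2011: 5,041 tonnes at $28.81/tonne → $145,231.21
September 30 – November 18, 2011: 5,234 tonnes at $7.23/tonne → $37,841.82
November 19 – December 31, 2011: 5,418 tonnes at $10.18/tonne → $55,155.24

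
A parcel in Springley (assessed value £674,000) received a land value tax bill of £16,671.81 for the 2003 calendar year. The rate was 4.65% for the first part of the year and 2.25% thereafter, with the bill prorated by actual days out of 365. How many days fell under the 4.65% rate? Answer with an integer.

34 days

Let d = days at the first rate; then 365 − d days at the second rate.
£674,000 × [4.65%·d + 2.25%·(365−d)] / 365 = £16,671.81
Solving gives d = 34, so the new rate took effect on 4 February 2003.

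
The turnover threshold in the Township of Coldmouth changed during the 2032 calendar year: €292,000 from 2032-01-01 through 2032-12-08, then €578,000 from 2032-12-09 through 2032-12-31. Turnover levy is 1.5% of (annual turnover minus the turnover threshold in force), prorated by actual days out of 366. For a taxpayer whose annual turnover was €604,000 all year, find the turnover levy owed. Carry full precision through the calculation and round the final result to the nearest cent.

€4,410.41

2032-01-01 to 2032-12-08: 343 days, exemption €292,000 → (€604,000 − €292,000) × 1.5% × 343/366 = €4,385.9016
2032-12-09 to 2032-12-31: 23 days, exemption €578,000 → (€604,000 − €578,000) × 1.5% × 23/366 = €24.5082
Total = €4,410.4098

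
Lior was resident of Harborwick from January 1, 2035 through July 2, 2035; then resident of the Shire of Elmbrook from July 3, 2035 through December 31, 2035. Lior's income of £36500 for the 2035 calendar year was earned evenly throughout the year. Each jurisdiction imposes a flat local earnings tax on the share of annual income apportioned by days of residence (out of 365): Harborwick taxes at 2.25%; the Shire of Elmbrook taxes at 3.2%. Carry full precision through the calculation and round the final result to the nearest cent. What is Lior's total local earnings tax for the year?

Harborwick, January 1 – July 2, 2035: 183 days → £36500 × 2.25% × 183/365 = £411.7500
The Shire of Elmbrook, July 3 – December 31, 2035: 182 days → £36500 × 3.2% × 182/365 = £582.4000
Total = £994.1500

£994.15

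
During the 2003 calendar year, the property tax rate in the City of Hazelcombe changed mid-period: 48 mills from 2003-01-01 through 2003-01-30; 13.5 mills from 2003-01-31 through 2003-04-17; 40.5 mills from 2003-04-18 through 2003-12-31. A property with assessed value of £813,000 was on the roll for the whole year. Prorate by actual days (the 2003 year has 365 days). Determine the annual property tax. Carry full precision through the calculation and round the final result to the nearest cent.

2003-01-01 to 2003-01-30: 30 days at 48 mills → £813,000 × 4.8% × 30/365 = £3,207.4521
2003-01-31 to 2003-04-17: 77 days at 13.5 mills → £813,000 × 1.35% × 77/365 = £2,315.3795
2003-04-18 to 2003-12-31: 258 days at 40.5 mills → £813,000 × 4.05% × 258/365 = £23,274.0740
Total = £28,796.9055

£28,796.91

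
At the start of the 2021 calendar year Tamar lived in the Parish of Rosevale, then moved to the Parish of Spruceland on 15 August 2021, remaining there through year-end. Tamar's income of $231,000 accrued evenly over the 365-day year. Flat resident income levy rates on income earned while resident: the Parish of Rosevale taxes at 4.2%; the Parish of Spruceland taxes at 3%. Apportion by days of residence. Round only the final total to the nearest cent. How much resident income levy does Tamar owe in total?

$8,646.36

The Parish of Rosevale, 1 January – 14 August 2021: 226 days → $231,000 × 4.2% × 226/365 = $6,007.2658
The Parish of Spruceland, 15 August – 31 December 2021: 139 days → $231,000 × 3% × 139/365 = $2,639.0959
Total = $8,646.3616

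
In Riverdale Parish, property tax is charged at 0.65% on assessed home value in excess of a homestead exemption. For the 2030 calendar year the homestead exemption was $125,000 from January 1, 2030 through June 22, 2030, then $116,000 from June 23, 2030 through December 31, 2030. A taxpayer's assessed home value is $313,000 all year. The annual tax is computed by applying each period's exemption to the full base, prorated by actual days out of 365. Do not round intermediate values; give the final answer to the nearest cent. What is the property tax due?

$1,252.77

January 1 – June 22, 2030: 173 days, exemption $125,000 → ($313,000 − $125,000) × 0.65% × 173/365 = $579.1945
June 23 – December 31, 2030: 192 days, exemption $116,000 → ($313,000 − $116,000) × 0.65% × 192/365 = $673.5781
Total = $1,252.7726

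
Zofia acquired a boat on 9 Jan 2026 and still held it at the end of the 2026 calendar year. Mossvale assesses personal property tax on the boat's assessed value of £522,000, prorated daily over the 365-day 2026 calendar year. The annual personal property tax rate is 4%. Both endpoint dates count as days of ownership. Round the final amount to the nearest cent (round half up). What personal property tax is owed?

£20,422.36

Days held (9 Jan – 31 Dec 2026): 357 out of 365
Tax = £522,000 × 4% × 357/365 = £20,422.3562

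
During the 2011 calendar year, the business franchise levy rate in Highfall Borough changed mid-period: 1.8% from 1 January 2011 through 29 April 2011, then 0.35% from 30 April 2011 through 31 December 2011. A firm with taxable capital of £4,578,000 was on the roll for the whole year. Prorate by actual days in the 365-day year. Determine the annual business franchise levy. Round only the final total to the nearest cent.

1 January – 29 April 2011: 119 days at 1.8% → £4,578,000 × 1.8% × 119/365 = £26,865.9616
30 April – 31 December 2011: 246 days at 0.35% → £4,578,000 × 0.35% × 246/365 = £10,799.0630
Total = £37,665.0247

£37,665.02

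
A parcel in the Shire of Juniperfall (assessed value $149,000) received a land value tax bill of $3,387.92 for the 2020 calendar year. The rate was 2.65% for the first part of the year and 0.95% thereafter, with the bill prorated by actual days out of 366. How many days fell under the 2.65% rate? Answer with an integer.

285 days

Let d = days at the first rate; then 366 − d days at the second rate.
$149,000 × [2.65%·d + 0.95%·(366−d)] / 366 = $3,387.92
Solving gives d = 285, so the new rate took effect on 12 October 2020.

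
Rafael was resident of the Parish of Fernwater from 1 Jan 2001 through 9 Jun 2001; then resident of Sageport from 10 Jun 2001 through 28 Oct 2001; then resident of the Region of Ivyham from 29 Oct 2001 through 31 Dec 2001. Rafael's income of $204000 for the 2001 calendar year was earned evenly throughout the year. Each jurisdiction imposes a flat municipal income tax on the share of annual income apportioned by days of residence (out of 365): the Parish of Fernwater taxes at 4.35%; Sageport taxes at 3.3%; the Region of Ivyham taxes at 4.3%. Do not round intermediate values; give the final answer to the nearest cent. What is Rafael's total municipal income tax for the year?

$8028.66

The Parish of Fernwater, 1 Jan – 9 Jun 2001: 160 days → $204000 × 4.35% × 160/365 = $3889.9726
Sageport, 10 Jun – 28 Oct 2001: 141 days → $204000 × 3.3% × 141/365 = $2600.5808
The Region of Ivyham, 29 Oct – 31 Dec 2001: 64 days → $204000 × 4.3% × 64/365 = $1538.1041
Total = $8028.6575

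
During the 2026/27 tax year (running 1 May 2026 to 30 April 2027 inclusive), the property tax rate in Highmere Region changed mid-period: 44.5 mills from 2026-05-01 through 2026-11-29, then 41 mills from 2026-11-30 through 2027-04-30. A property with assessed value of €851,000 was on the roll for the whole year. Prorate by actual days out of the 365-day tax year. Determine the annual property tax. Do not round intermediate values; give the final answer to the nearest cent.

2026-05-01 to 2026-11-29: 213 days at 44.5 mills → €851,000 × 4.45% × 213/365 = €22,099.1877
2026-11-30 to 2027-04-30: 152 days at 41 mills → €851,000 × 4.1% × 152/365 = €14,529.9507
Total = €36,629.1384

€36,629.14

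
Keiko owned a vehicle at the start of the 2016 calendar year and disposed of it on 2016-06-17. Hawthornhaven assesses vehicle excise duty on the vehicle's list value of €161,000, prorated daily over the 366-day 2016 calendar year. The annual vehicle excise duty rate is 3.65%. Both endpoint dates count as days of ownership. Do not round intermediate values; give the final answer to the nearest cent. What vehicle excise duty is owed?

Days held (2016-01-01 to 2016-06-17): 169 out of 366
Tax = €161,000 × 3.65% × 169/366 = €2,713.4658

€2,713.47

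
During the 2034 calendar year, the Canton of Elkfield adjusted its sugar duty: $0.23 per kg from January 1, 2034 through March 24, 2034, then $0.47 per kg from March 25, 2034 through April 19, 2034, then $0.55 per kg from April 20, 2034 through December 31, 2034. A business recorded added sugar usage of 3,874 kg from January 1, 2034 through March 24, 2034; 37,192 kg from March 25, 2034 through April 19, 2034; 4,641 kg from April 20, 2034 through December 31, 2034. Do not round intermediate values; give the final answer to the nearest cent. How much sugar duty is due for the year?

$20,923.81

January 1 – March 24, 2034: 3,874 kg at $0.23/kg → $891.02
March 25 – April 19, 2034: 37,192 kg at $0.47/kg → $17,480.24
April 20 – December 31, 2034: 4,641 kg at $0.55/kg → $2,552.55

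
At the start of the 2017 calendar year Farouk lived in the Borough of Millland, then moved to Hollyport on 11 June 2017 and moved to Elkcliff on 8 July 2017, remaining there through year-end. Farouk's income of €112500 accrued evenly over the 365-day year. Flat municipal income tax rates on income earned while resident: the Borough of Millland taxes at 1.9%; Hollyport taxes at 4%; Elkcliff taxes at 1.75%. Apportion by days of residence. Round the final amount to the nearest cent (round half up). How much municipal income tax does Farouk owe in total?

The Borough of Millland, 1 January – 10 June 2017: 161 days → €112500 × 1.9% × 161/365 = €942.8425
Hollyport, 11 June – 7 July 2017: 27 days → €112500 × 4% × 27/365 = €332.8767
Elkcliff, 8 July – 31 December 2017: 177 days → €112500 × 1.75% × 177/365 = €954.7089
Total = €2230.4281

€2230.43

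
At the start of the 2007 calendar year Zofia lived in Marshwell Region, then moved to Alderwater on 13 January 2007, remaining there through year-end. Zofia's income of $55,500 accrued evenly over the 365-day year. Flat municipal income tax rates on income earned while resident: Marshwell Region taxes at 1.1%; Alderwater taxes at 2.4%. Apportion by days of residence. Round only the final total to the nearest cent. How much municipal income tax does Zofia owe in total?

$1,308.28

Marshwell Region, 1 January – 12 January 2007: 12 days → $55,500 × 1.1% × 12/365 = $20.0712
Alderwater, 13 January – 31 December 2007: 353 days → $55,500 × 2.4% × 353/365 = $1,288.2082
Total = $1,308.2795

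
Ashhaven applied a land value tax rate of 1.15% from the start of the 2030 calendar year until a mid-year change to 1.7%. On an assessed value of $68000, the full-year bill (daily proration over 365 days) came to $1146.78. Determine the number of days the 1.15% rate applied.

Let d = days at the first rate; then 365 − d days at the second rate.
$68000 × [1.15%·d + 1.7%·(365−d)] / 365 = $1146.78
Solving gives d = 9, so the new rate took effect on 10 January 2030.

9 days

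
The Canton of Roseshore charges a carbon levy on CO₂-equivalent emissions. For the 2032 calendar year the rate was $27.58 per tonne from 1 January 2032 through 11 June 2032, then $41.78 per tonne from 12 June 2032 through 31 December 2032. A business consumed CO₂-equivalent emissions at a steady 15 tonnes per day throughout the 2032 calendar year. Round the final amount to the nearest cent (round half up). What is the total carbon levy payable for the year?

$194653.20

1 January – 11 June 2032: 163 days × 15 tonnes/day = 2,445 tonnes at $27.58/tonne → $67433.10
12 June – 31 December 2032: 203 days × 15 tonnes/day = 3,045 tonnes at $41.78/tonne → $127220.10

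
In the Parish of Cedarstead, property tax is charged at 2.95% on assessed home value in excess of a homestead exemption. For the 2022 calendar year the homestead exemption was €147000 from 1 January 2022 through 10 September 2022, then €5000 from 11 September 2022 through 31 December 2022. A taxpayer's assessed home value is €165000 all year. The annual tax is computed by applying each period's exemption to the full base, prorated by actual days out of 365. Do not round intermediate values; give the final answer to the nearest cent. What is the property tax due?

1 January – 10 September 2022: 253 days, exemption €147000 → (€165000 − €147000) × 2.95% × 253/365 = €368.0630
11 September – 31 December 2022: 112 days, exemption €5000 → (€165000 − €5000) × 2.95% × 112/365 = €1448.3288
Total = €1816.3918

€1816.39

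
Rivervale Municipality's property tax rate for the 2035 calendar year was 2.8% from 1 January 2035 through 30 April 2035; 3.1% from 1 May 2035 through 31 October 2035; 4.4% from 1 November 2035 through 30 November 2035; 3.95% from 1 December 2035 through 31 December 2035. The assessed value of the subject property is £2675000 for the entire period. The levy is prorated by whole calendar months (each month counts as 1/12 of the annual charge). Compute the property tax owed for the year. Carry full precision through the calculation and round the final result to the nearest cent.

1 January – 30 April 2035: 4 months at 2.8% → £2675000 × 2.8% × 4/12 = £24966.6667
1 May – 31 October 2035: 6 months at 3.1% → £2675000 × 3.1% × 6/12 = £41462.5000
1 November – 30 November 2035: 1 month at 4.4% → £2675000 × 4.4% × 1/12 = £9808.3333
1 December – 31 December 2035: 1 month at 3.95% → £2675000 × 3.95% × 1/12 = £8805.2083
Total = £85042.7083

£85042.71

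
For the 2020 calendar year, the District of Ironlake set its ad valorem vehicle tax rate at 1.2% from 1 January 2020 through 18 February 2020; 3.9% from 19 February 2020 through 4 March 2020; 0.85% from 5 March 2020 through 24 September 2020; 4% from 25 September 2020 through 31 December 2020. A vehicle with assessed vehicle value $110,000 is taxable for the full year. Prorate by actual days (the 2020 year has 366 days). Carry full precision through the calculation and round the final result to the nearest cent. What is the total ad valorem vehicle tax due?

$2,051.83

1 January – 18 February 2020: 49 days at 1.2% → $110,000 × 1.2% × 49/366 = $176.7213
19 February – 4 March 2020: 15 days at 3.9% → $110,000 × 3.9% × 15/366 = $175.8197
5 March – 24 September 2020: 204 days at 0.85% → $110,000 × 0.85% × 204/366 = $521.1475
25 September – 31 December 2020: 98 days at 4% → $110,000 × 4% × 98/366 = $1,178.1421
Total = $2,051.8306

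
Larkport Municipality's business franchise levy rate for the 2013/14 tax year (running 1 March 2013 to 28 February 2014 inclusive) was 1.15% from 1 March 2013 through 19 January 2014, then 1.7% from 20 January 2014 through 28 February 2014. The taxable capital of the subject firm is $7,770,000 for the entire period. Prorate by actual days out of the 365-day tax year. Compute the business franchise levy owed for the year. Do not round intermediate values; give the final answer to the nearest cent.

$94,038.29

1 March 2013 – 19 January 2014: 325 days at 1.15% → $7,770,000 × 1.15% × 325/365 = $79,562.6712
20 January – 28 February 2014: 40 days at 1.7% → $7,770,000 × 1.7% × 40/365 = $14,475.6164
Total = $94,038.2877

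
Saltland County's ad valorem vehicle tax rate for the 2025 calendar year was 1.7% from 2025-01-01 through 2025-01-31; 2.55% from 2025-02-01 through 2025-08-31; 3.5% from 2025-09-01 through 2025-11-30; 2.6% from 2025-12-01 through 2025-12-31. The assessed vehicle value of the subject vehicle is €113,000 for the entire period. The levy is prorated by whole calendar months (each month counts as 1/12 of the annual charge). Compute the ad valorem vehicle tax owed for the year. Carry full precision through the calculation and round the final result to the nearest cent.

2025-01-01 to 2025-01-31: 1 month at 1.7% → €113,000 × 1.7% × 1/12 = €160.0833
2025-02-01 to 2025-08-31: 7 months at 2.55% → €113,000 × 2.55% × 7/12 = €1,680.8750
2025-09-01 to 2025-11-30: 3 months at 3.5% → €113,000 × 3.5% × 3/12 = €988.7500
2025-12-01 to 2025-12-31: 1 month at 2.6% → €113,000 × 2.6% × 1/12 = €244.8333
Total = €3,074.5417

€3,074.54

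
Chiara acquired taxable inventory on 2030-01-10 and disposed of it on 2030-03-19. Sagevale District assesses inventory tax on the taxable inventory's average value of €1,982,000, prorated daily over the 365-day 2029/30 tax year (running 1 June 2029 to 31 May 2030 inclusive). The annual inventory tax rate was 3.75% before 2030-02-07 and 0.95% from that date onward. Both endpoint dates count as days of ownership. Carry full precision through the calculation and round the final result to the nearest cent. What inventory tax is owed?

€7,816.68

2030-01-10 to 2030-02-06: 28 days at 3.75% → €1,982,000 × 3.75% × 28/365 = €5,701.6438
2030-02-07 to 2030-03-19: 41 days at 0.95% → €1,982,000 × 0.95% × 41/365 = €2,115.0384
Total = €7,816.6822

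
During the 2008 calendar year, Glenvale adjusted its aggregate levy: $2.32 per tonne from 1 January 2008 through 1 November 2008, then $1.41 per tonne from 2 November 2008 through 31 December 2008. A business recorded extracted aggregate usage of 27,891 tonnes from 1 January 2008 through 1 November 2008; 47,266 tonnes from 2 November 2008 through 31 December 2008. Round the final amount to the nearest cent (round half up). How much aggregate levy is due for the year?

$131,352.18

1 January – 1 November 2008: 27,891 tonnes at $2.32/tonne → $64,707.12
2 November – 31 December 2008: 47,266 tonnes at $1.41/tonne → $66,645.06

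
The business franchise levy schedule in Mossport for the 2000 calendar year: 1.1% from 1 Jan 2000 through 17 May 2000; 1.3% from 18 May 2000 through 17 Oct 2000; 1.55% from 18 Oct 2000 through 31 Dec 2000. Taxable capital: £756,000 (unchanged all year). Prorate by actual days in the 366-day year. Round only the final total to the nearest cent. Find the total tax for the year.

£9,645.20

1 Jan – 17 May 2000: 138 days at 1.1% → £756,000 × 1.1% × 138/366 = £3,135.5410
18 May – 17 Oct 2000: 153 days at 1.3% → £756,000 × 1.3% × 153/366 = £4,108.4262
18 Oct – 31 Dec 2000: 75 days at 1.55% → £756,000 × 1.55% × 75/366 = £2,401.2295
Total = £9,645.1967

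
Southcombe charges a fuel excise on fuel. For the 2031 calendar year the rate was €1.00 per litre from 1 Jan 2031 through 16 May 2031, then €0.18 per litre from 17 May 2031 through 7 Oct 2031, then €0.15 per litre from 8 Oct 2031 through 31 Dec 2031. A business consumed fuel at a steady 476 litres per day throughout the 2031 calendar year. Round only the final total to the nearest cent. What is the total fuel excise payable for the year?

€83,142.92

1 Jan – 16 May 2031: 136 days × 476 litres/day = 64,736 litres at €1.00/litre → €64,736.00
17 May – 7 Oct 2031: 144 days × 476 litres/day = 68,544 litres at €0.18/litre → €12,337.92
8 Oct – 31 Dec 2031: 85 days × 476 litres/day = 40,460 litres at €0.15/litre → €6,069.00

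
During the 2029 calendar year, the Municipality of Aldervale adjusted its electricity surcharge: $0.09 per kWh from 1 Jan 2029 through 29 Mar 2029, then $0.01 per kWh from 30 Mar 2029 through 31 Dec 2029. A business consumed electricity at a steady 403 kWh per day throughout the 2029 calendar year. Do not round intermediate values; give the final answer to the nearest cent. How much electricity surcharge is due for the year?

1 Jan – 29 Mar 2029: 88 days × 403 kWh/day = 35,464 kWh at $0.09/kWh → $3191.76
30 Mar – 31 Dec 2029: 277 days × 403 kWh/day = 111,631 kWh at $0.01/kWh → $1116.31

$4308.07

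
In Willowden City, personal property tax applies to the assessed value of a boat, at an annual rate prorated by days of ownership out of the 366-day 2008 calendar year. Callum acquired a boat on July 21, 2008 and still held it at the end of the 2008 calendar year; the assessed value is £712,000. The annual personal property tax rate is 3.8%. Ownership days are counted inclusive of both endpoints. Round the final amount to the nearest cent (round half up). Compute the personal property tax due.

£12,123.45

Days held (July 21 – December 31, 2008): 164 out of 366
Tax = £712,000 × 3.8% × 164/366 = £12,123.4536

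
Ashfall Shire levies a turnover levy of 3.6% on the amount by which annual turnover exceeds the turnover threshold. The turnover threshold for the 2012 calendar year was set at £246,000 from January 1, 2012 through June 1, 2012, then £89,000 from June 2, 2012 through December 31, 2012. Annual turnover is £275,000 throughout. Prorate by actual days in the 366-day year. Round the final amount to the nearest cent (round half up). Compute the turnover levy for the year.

£4,333.28

January 1 – June 1, 2012: 153 days, exemption £246,000 → (£275,000 − £246,000) × 3.6% × 153/366 = £436.4262
June 2 – December 31, 2012: 213 days, exemption £89,000 → (£275,000 − £89,000) × 3.6% × 213/366 = £3,896.8525
Total = £4,333.2787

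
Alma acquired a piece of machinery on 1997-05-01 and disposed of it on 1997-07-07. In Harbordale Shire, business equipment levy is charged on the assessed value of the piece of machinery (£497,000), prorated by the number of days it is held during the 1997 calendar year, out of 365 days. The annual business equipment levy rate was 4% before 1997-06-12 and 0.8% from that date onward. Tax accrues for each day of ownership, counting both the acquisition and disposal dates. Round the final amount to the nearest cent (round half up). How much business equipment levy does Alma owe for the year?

£2,570.78

1997-05-01 to 1997-06-11: 42 days at 4% → £497,000 × 4% × 42/365 = £2,287.5616
1997-06-12 to 1997-07-07: 26 days at 0.8% → £497,000 × 0.8% × 26/365 = £283.2219
Total = £2,570.7836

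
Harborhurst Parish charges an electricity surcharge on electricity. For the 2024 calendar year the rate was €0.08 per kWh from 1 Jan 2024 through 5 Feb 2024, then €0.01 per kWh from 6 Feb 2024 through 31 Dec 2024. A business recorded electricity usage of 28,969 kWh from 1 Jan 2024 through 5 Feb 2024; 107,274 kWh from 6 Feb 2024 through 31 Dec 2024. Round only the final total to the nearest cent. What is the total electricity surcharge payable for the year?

1 Jan – 5 Feb 2024: 28,969 kWh at €0.08/kWh → €2,317.52
6 Feb – 31 Dec 2024: 107,274 kWh at €0.01/kWh → €1,072.74

€3,390.26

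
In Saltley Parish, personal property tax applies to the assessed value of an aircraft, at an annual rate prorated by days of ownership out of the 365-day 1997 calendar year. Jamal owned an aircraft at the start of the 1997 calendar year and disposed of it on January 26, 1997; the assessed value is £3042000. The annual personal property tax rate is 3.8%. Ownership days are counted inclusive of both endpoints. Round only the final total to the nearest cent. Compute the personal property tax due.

£8234.24

Days held (January 1 – January 26, 1997): 26 out of 365
Tax = £3042000 × 3.8% × 26/365 = £8234.2356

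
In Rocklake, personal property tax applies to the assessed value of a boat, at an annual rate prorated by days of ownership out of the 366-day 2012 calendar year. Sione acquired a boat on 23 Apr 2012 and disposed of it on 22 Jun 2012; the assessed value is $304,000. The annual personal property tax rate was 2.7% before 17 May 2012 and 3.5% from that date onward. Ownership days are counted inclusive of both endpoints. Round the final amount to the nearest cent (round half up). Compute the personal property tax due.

$1,613.86

23 Apr – 16 May 2012: 24 days at 2.7% → $304,000 × 2.7% × 24/366 = $538.2295
17 May – 22 Jun 2012: 37 days at 3.5% → $304,000 × 3.5% × 37/366 = $1,075.6284
Total = $1,613.8579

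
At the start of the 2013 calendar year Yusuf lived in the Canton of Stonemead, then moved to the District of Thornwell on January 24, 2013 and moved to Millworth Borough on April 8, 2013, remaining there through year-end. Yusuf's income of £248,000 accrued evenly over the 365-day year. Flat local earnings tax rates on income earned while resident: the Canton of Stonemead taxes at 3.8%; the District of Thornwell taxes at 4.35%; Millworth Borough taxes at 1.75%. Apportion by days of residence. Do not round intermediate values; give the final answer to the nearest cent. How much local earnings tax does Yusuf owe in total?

£5,967.63

The Canton of Stonemead, January 1 – January 23, 2013: 23 days → £248,000 × 3.8% × 23/365 = £593.8411
The District of Thornwell, January 24 – April 7, 2013: 74 days → £248,000 × 4.35% × 74/365 = £2,187.1562
Millworth Borough, April 8 – December 31, 2013: 268 days → £248,000 × 1.75% × 268/365 = £3,186.6301
Total = £5,967.6274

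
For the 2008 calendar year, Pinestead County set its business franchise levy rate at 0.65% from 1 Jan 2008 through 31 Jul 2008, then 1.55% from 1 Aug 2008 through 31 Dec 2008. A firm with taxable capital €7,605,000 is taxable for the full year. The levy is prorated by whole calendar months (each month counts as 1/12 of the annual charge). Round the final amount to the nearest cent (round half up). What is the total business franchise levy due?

1 Jan – 31 Jul 2008: 7 months at 0.65% → €7,605,000 × 0.65% × 7/12 = €28,835.6250
1 Aug – 31 Dec 2008: 5 months at 1.55% → €7,605,000 × 1.55% × 5/12 = €49,115.6250
Total = €77,951.2500

€77,951.25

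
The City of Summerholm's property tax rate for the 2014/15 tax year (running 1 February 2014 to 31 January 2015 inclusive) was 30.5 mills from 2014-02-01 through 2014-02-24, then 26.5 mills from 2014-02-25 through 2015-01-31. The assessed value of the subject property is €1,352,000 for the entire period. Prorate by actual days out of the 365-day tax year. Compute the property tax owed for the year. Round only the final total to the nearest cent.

€36,183.59

2014-02-01 to 2014-02-24: 24 days at 30.5 mills → €1,352,000 × 3.05% × 24/365 = €2,711.4082
2014-02-25 to 2015-01-31: 341 days at 26.5 mills → €1,352,000 × 2.65% × 341/365 = €33,472.1863
Total = €36,183.5945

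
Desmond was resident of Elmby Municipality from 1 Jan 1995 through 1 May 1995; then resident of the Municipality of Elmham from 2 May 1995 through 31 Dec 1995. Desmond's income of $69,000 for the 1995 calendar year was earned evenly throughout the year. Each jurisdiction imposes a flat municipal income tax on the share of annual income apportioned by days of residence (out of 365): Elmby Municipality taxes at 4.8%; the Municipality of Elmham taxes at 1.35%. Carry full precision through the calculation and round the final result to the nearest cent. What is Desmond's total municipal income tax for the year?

Elmby Municipality, 1 Jan – 1 May 1995: 121 days → $69,000 × 4.8% × 121/365 = $1,097.9507
The Municipality of Elmham, 2 May – 31 Dec 1995: 244 days → $69,000 × 1.35% × 244/365 = $622.7014
Total = $1,720.6521

$1,720.65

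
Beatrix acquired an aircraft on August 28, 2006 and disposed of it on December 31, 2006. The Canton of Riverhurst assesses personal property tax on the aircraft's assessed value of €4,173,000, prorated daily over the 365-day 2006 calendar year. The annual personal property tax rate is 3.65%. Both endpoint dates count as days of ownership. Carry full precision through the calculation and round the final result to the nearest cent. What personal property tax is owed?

Days held (August 28 – December 31, 2006): 126 out of 365
Tax = €4,173,000 × 3.65% × 126/365 = €52,579.8000

€52,579.80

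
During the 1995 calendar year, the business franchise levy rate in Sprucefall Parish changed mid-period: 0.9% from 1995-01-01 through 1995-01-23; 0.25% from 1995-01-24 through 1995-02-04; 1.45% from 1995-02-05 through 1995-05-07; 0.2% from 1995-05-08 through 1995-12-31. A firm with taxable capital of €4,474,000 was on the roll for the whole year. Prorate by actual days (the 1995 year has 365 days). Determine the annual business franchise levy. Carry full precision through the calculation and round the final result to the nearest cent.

€25,091.17

1995-01-01 to 1995-01-23: 23 days at 0.9% → €4,474,000 × 0.9% × 23/365 = €2,537.3096
1995-01-24 to 1995-02-04: 12 days at 0.25% → €4,474,000 × 0.25% × 12/365 = €367.7260
1995-02-05 to 1995-05-07: 92 days at 1.45% → €4,474,000 × 1.45% × 92/365 = €16,351.5507
1995-05-08 to 1995-12-31: 238 days at 0.2% → €4,474,000 × 0.2% × 238/365 = €5,834.5863
Total = €25,091.1726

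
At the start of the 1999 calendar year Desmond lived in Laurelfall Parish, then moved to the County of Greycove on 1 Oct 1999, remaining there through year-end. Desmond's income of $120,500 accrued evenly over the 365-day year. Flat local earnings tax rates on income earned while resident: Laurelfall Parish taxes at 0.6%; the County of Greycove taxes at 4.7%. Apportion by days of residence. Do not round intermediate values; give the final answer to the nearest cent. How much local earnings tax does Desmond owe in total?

Laurelfall Parish, 1 Jan – 30 Sep 1999: 273 days → $120,500 × 0.6% × 273/365 = $540.7644
The County of Greycove, 1 Oct – 31 Dec 1999: 92 days → $120,500 × 4.7% × 92/365 = $1,427.5123
Total = $1,968.2767

$1,968.28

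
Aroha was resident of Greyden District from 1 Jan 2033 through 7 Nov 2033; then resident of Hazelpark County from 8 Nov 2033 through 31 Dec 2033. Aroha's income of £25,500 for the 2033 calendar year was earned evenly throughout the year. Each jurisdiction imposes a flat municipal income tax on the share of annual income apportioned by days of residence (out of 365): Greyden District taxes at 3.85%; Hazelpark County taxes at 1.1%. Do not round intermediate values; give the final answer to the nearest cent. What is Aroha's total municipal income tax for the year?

Greyden District, 1 Jan – 7 Nov 2033: 311 days → £25,500 × 3.85% × 311/365 = £836.5048
Hazelpark County, 8 Nov – 31 Dec 2033: 54 days → £25,500 × 1.1% × 54/365 = £41.4986
Total = £878.0034

£878.00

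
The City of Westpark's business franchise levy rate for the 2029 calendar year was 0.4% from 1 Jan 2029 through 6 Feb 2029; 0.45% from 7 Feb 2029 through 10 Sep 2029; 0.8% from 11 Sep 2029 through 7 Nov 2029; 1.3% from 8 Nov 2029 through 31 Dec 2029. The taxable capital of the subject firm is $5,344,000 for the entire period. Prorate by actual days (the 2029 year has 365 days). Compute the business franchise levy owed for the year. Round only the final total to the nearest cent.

1 Jan – 6 Feb 2029: 37 days at 0.4% → $5,344,000 × 0.4% × 37/365 = $2,166.8822
7 Feb – 10 Sep 2029: 216 days at 0.45% → $5,344,000 × 0.45% × 216/365 = $14,231.1452
11 Sep – 7 Nov 2029: 58 days at 0.8% → $5,344,000 × 0.8% × 58/365 = $6,793.4685
8 Nov – 31 Dec 2029: 54 days at 1.3% → $5,344,000 × 1.3% × 54/365 = $10,278.0493
Total = $33,469.5452

$33,469.55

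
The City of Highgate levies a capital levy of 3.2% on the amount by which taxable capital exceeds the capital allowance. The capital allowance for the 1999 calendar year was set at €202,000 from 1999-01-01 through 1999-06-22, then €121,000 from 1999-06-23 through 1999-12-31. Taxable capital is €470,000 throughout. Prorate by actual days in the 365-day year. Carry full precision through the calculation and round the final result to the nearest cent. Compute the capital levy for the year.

1999-01-01 to 1999-06-22: 173 days, exemption €202,000 → (€470,000 − €202,000) × 3.2% × 173/365 = €4,064.7890
1999-06-23 to 1999-12-31: 192 days, exemption €121,000 → (€470,000 − €121,000) × 3.2% × 192/365 = €5,874.6740
Total = €9,939.4630

€9,939.46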